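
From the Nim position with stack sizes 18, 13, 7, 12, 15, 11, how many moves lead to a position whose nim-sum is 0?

Nim-sum: 18 XOR 13 XOR 7 XOR 12 XOR 15 XOR 11 = 16.
The overall nim-sum is X = 16. A stack of size p has a winning move iff p XOR X < p (reduce it to p XOR X).
  18: 18 XOR 16 = 2 < 18 — winning move (to 2).
  13: 13 XOR 16 = 29 ≥ 13 — no move.
  7: 7 XOR 16 = 23 ≥ 7 — no move.
  12: 12 XOR 16 = 28 ≥ 12 — no move.
  15: 15 XOR 16 = 31 ≥ 15 — no move.
  11: 11 XOR 16 = 27 ≥ 11 — no move.
That gives 1 winning move.

1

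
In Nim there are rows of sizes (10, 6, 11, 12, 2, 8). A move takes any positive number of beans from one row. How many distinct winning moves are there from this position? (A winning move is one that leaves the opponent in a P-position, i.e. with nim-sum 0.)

Bitwise XOR of the heap sizes:
  1010  (10)
  0110  (6)
  1011  (11)
  1100  (12)
  0010  (2)
  1000  (8)
  ----
  0001  (1)
The overall nim-sum is X = 1. A row of size p has a winning move iff p XOR X < p (reduce it to p XOR X).
  10: 10 XOR 1 = 11 ≥ 10 — no move.
  6: 6 XOR 1 = 7 ≥ 6 — no move.
  11: 11 XOR 1 = 10 < 11 — winning move (to 10).
  12: 12 XOR 1 = 13 ≥ 12 — no move.
  2: 2 XOR 1 = 3 ≥ 2 — no move.
  8: 8 XOR 1 = 9 ≥ 8 — no move.
That gives 1 winning move.

1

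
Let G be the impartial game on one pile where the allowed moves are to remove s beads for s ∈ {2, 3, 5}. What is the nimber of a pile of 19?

Grundy values for subtraction set {2, 3, 5}:
k:     0  1  2  3  4  5  6  7  8  9 10 11 12 13 14 15 16 17 18 19
g(k):  0  0  1  1  2  2  3  0  0  1  1  2  2  3  0  0  1  1  2  2
So g(19) = 2.

2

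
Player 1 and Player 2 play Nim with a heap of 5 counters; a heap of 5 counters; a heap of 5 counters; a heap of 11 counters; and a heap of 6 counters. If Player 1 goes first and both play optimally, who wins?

Player 1 wins

Nim-sum: 5 ^ 5 ^ 5 ^ 11 ^ 6 = 8.
The nim-sum is 8 ≠ 0, so this is an N-position: the player to move can win; Player 1 has a winning move.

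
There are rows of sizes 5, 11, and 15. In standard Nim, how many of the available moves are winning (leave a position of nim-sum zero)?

In binary:
  0101  (5)
  1011  (11)
  1111  (15)
  ----
  0001  (1)
The overall nim-sum is X = 1. A row of size p has a winning move iff p XOR X < p (reduce it to p XOR X).
  5: 5 XOR 1 = 4 < 5 — winning move (to 4).
  11: 11 XOR 1 = 10 < 11 — winning move (to 10).
  15: 15 XOR 1 = 14 < 15 — winning move (to 14).
That gives 3 winning moves.

3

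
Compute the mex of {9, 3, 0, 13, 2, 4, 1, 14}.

The values 0, 1, 2, 3, 4 are all present; 5 is the first non-negative integer missing from the set.

5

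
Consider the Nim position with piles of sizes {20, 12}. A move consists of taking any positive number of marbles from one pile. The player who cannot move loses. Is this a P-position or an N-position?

N-position

In binary:
  10100  (20)
  01100  (12)
  -----
  11000  (24)
The nim-sum is 24 ≠ 0, so this is an N-position: the player to move can win.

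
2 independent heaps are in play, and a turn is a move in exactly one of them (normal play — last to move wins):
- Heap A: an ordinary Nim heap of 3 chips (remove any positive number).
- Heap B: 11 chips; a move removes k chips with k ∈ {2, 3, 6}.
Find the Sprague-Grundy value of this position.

2

Heap A is a plain Nim heap of size 3, so its Grundy value is 3.
For heap B, compute g(0), g(1), … with moves {2, 3, 6}:
k:     0  1  2  3  4  5  6  7  8  9 10 11
g(k):  0  0  1  1  2  0  3  1  2  0  0  1
So g(11) = 1.
The value of a disjunctive sum is the nim-sum of the parts.
Combined value = 3 ⊕ 1 = 2.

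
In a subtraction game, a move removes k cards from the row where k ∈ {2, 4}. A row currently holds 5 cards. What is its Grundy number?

2

Compute g(0), g(1), … for moves {2, 4}:
k:     0  1  2  3  4  5
g(k):  0  0  1  1  2  2
So g(5) = 2.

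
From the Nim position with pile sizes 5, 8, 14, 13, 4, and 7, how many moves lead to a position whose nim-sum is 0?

Compute the nim-sum pairwise:
5 ⊕ 8 = 13
13 ⊕ 14 = 3
3 ⊕ 13 = 14
14 ⊕ 4 = 10
10 ⊕ 7 = 13
The overall nim-sum is X = 13. A pile of size p has a winning move iff p XOR X < p (reduce it to p XOR X).
  5: 5 XOR 13 = 8 ≥ 5 — no move.
  8: 8 XOR 13 = 5 < 8 — winning move (to 5).
  14: 14 XOR 13 = 3 < 14 — winning move (to 3).
  13: 13 XOR 13 = 0 < 13 — winning move (to 0).
  4: 4 XOR 13 = 9 ≥ 4 — no move.
  7: 7 XOR 13 = 10 ≥ 7 — no move.
That gives 3 winning moves.

3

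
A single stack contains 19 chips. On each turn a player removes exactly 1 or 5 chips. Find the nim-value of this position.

Grundy values for subtraction set {1, 5}:
k:     0  1  2  3  4  5  6  7  8  9 10 11 12 13 14 15 16 17 18 19
g(k):  0  1  0  1  0  1  0  1  0  1  0  1  0  1  0  1  0  1  0  1
So g(19) = 1.

1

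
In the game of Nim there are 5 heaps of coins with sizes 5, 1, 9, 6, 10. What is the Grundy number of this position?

1

Write each in binary and XOR column by column:
  0101  (5)
  0001  (1)
  1001  (9)
  0110  (6)
  1010  (10)
  ----
  0001  (1)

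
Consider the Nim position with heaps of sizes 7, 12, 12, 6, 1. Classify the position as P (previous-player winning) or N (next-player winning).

Nim-sum: 7 ^ 12 ^ 12 ^ 6 ^ 1 = 0.
The nim-sum is 0, so this is a P-position: the player to move is in a losing position under optimal play.

P-position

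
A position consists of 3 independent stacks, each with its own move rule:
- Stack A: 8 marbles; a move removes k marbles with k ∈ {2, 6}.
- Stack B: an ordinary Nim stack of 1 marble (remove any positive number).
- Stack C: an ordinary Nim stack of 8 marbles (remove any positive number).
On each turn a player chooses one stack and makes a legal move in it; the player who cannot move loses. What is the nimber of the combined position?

9

Grundy values for stack A (subtraction set {2, 6}):
k:     0  1  2  3  4  5  6  7  8
g(k):  0  0  1  1  0  0  1  1  0
So g(8) = 0.
Stack B is a plain Nim stack of size 1, so its Grundy value is 1.
Stack C is a plain Nim stack of size 8, so its Grundy value is 8.
By the Sprague-Grundy theorem, the Grundy value of a sum of independent games is the XOR of the component values.
Combined value = 0 XOR 1 XOR 8 = 9.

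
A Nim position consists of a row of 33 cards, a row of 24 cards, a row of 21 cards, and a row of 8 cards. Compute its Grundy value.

Compute the nim-sum pairwise:
33 ⊕ 24 = 57
57 ⊕ 21 = 44
44 ⊕ 8 = 36

36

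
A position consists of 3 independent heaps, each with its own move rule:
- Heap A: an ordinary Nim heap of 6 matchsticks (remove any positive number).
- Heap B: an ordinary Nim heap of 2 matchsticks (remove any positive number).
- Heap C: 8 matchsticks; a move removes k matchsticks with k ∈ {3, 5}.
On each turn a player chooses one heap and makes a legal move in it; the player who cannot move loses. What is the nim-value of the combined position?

4

Heap A is a plain Nim heap of size 6, so its Grundy value is 6.
Heap B is a plain Nim heap of size 2, so its Grundy value is 2.
Grundy values for heap C (subtraction set {3, 5}):
g(0) = mex{} = 0
g(1) = mex{} = 0
g(2) = mex{} = 0
g(3) = mex{0} = 1
g(4) = mex{0} = 1
g(5) = mex{0} = 1
g(6) = mex{0,1} = 2
g(7) = mex{0,1} = 2
g(8) = mex{1} = 0
So g(8) = 0.
By the Sprague-Grundy theorem, the Grundy value of a sum of independent games is the XOR of the component values.
Combined value = 6 ⊕ 2 ⊕ 0 = 4.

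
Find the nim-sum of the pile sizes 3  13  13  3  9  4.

13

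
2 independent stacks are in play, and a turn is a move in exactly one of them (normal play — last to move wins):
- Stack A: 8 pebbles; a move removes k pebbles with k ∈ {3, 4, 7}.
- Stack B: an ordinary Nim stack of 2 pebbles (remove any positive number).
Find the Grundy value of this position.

Build the Grundy sequence for stack A with g(k) = mex{g(k−s) : s ∈ {3, 4, 7}, s ≤ k}:
g(0) = mex{} = 0
g(1) = mex{} = 0
g(2) = mex{} = 0
g(3) = mex{0} = 1
g(4) = mex{0} = 1
g(5) = mex{0} = 1
g(6) = mex{0,1} = 2
g(7) = mex{0,1} = 2
g(8) = mex{0,1} = 2
So g(8) = 2.
Stack B is a plain Nim stack of size 2, so its Grundy value is 2.
By the Sprague-Grundy theorem, the Grundy value of a sum of independent games is the XOR of the component values.
Combined value = 2 ⊕ 2 = 0.

0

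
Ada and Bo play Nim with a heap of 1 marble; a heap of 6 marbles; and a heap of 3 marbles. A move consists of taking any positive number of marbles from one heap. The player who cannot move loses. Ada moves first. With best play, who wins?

Ada wins

Compute the nim-sum pairwise:
1 ⊕ 6 = 7
7 ⊕ 3 = 4
The nim-sum is 4 ≠ 0, so this is an N-position: the player to move can win; Ada has a winning move.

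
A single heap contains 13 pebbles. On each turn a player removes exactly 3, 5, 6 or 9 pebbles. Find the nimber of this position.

0

Compute g(0), g(1), … for moves {3, 5, 6, 9}:
k:     0  1  2  3  4  5  6  7  8  9 10 11 12 13
g(k):  0  0  0  1  1  1  2  2  2  3  3  3  0  0
So g(13) = 0.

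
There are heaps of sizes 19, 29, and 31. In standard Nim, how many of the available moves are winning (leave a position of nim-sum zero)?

3

Nim-sum: 19 ⊕ 29 ⊕ 31 = 17.
The overall nim-sum is X = 17. A heap of size p has a winning move iff p XOR X < p (reduce it to p XOR X).
  19: 19 XOR 17 = 2 < 19 — winning move (to 2).
  29: 29 XOR 17 = 12 < 29 — winning move (to 12).
  31: 31 XOR 17 = 14 < 31 — winning move (to 14).
That gives 3 winning moves.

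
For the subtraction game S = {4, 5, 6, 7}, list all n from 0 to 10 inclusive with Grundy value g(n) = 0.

Compute g(0), g(1), … for moves {4, 5, 6, 7}:
k:     0  1  2  3  4  5  6  7  8  9 10
g(k):  0  0  0  0  1  1  1  1  2  2  2
The P-positions (g = 0) in 0..10 are 0, 1, 2, 3.

0, 1, 2, 3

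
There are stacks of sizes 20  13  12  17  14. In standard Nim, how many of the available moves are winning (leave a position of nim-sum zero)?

Nim-sum: 20 ⊕ 13 ⊕ 12 ⊕ 17 ⊕ 14 = 10.
The overall nim-sum is X = 10. A stack of size p has a winning move iff p XOR X < p (reduce it to p XOR X).
  20: 20 XOR 10 = 30 ≥ 20 — no move.
  13: 13 XOR 10 = 7 < 13 — winning move (to 7).
  12: 12 XOR 10 = 6 < 12 — winning move (to 6).
  17: 17 XOR 10 = 27 ≥ 17 — no move.
  14: 14 XOR 10 = 4 < 14 — winning move (to 4).
That gives 3 winning moves.

3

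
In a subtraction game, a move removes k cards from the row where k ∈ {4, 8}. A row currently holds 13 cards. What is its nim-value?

0

Compute g(0), g(1), … for moves {4, 8}:
k:     0  1  2  3  4  5  6  7  8  9 10 11 12 13
g(k):  0  0  0  0  1  1  1  1  2  2  2  2  0  0
So g(13) = 0.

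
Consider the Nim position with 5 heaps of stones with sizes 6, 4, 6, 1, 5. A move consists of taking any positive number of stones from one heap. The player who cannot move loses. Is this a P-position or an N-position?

Compute the nim-sum pairwise:
6 ^ 4 = 2
2 ^ 6 = 4
4 ^ 1 = 5
5 ^ 5 = 0
The nim-sum is 0, so this is a P-position: the player to move is in a losing position under optimal play.

P-position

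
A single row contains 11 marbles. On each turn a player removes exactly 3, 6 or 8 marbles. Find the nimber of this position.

Grundy values for subtraction set {3, 6, 8}:
g(0) = mex{} = 0
g(1) = mex{} = 0
g(2) = mex{} = 0
g(3) = mex{0} = 1
g(4) = mex{0} = 1
g(5) = mex{0} = 1
g(6) = mex{0,1} = 2
g(7) = mex{0,1} = 2
g(8) = mex{0,1} = 2
g(9) = mex{0,1,2} = 3
g(10) = mex{0,1,2} = 3
g(11) = mex{1,2} = 0
So g(11) = 0.

0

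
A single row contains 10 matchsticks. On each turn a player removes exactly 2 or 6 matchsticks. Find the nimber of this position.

Build the Grundy sequence with g(k) = mex{g(k−s) : s ∈ {2, 6}, s ≤ k}:
k:     0  1  2  3  4  5  6  7  8  9 10
g(k):  0  0  1  1  0  0  1  1  0  0  1
So g(10) = 1.

1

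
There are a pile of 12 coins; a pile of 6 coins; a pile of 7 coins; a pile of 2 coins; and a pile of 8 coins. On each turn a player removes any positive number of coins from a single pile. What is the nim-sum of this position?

Nim-sum: 12 ⊕ 6 ⊕ 7 ⊕ 2 ⊕ 8 = 7.

7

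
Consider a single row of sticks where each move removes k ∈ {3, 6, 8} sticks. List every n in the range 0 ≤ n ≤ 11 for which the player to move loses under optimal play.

0, 1, 2, 11

Compute g(0), g(1), … for moves {3, 6, 8}:
k:     0  1  2  3  4  5  6  7  8  9 10 11
g(k):  0  0  0  1  1  1  2  2  2  3  3  0
The P-positions (g = 0) in 0..11 are 0, 1, 2, 11.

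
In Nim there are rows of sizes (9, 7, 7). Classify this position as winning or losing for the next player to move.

In binary:
  1001  (9)
  0111  (7)
  0111  (7)
  ----
  1001  (9)
The nim-sum is 9 ≠ 0, so this is an N-position: the player to move can win.

Winning position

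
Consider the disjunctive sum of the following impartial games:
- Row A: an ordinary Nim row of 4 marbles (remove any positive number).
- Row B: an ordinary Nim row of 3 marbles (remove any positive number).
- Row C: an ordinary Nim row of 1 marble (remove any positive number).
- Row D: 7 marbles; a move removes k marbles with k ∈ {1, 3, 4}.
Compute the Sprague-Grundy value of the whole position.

6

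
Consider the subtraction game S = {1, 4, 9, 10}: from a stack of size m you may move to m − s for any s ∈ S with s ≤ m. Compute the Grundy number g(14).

Compute g(0), g(1), … for moves {1, 4, 9, 10}:
k:     0  1  2  3  4  5  6  7  8  9 10 11 12 13 14
g(k):  0  1  0  1  2  0  1  0  1  2  3  2  3  0  1
So g(14) = 1.

1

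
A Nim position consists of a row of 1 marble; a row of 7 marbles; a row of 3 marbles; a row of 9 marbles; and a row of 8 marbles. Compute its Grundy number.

4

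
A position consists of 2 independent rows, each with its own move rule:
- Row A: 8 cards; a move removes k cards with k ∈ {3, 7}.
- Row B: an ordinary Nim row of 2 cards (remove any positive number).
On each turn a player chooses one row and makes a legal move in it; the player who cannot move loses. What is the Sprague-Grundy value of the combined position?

Grundy values for row A (subtraction set {3, 7}):
k:     0  1  2  3  4  5  6  7  8
g(k):  0  0  0  1  1  1  0  2  2
So g(8) = 2.
Row B is a plain Nim row of size 2, so its Grundy value is 2.
The value of a disjunctive sum is the nim-sum of the parts.
Combined value = 2 XOR 2 = 0.

0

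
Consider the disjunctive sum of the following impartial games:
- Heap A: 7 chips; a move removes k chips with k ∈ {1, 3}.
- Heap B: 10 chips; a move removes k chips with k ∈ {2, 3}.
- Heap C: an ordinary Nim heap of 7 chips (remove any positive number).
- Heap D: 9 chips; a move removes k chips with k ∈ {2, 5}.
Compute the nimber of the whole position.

7

Build the Grundy sequence for heap A with g(k) = mex{g(k−s) : s ∈ {1, 3}, s ≤ k}:
k:     0  1  2  3  4  5  6  7
g(k):  0  1  0  1  0  1  0  1
So g(7) = 1.
Grundy values for heap B (subtraction set {2, 3}):
k:     0  1  2  3  4  5  6  7  8  9 10
g(k):  0  0  1  1  2  0  0  1  1  2  0
So g(10) = 0.
Heap C is a plain Nim heap of size 7, so its Grundy value is 7.
Grundy values for heap D (subtraction set {2, 5}):
k:     0  1  2  3  4  5  6  7  8  9
g(k):  0  0  1  1  0  2  1  0  0  1
So g(9) = 1.
By the Sprague-Grundy theorem, the Grundy value of a sum of independent games is the XOR of the component values.
Combined value = 1 XOR 0 XOR 7 XOR 1 = 7.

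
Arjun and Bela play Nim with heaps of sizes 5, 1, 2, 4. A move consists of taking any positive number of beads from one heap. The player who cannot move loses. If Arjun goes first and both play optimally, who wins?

Arjun wins

Compute the nim-sum pairwise:
5 ^ 1 = 4
4 ^ 2 = 6
6 ^ 4 = 2
The nim-sum is 2 ≠ 0, so this is an N-position: the player to move can win; Arjun has a winning move.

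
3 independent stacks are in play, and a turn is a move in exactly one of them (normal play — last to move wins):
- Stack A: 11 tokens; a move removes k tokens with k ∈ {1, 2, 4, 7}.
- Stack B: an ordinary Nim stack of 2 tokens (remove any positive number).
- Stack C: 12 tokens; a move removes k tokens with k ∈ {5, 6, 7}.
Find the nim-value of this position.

0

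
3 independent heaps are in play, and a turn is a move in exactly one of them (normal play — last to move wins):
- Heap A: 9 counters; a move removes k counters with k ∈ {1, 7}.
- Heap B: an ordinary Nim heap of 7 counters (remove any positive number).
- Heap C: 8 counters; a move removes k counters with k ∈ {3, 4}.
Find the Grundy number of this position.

Build the Grundy sequence for heap A with g(k) = mex{g(k−s) : s ∈ {1, 7}, s ≤ k}:
g(0) = mex{} = 0
g(1) = mex{0} = 1
g(2) = mex{1} = 0
g(3) = mex{0} = 1
g(4) = mex{1} = 0
g(5) = mex{0} = 1
g(6) = mex{1} = 0
g(7) = mex{0} = 1
g(8) = mex{1} = 0
g(9) = mex{0} = 1
So g(9) = 1.
Heap B is a plain Nim heap of size 7, so its Grundy value is 7.
Build the Grundy sequence for heap C with g(k) = mex{g(k−s) : s ∈ {3, 4}, s ≤ k}:
k:     0  1  2  3  4  5  6  7  8
g(k):  0  0  0  1  1  1  2  0  0
So g(8) = 0.
By the Sprague-Grundy theorem, the Grundy value of a sum of independent games is the XOR of the component values.
Combined value = 1 XOR 7 XOR 0 = 6.

6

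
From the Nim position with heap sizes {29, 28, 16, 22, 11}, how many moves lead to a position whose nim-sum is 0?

3

Nim-sum: 29 ^ 28 ^ 16 ^ 22 ^ 11 = 12.
The overall nim-sum is X = 12. A heap of size p has a winning move iff p XOR X < p (reduce it to p XOR X).
  29: 29 XOR 12 = 17 < 29 — winning move (to 17).
  28: 28 XOR 12 = 16 < 28 — winning move (to 16).
  16: 16 XOR 12 = 28 ≥ 16 — no move.
  22: 22 XOR 12 = 26 ≥ 22 — no move.
  11: 11 XOR 12 = 7 < 11 — winning move (to 7).
That gives 3 winning moves.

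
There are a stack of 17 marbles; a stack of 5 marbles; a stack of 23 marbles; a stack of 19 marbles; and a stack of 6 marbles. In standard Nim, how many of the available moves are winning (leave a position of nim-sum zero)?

3

Nim-sum: 17 ⊕ 5 ⊕ 23 ⊕ 19 ⊕ 6 = 22.
The overall nim-sum is X = 22. A stack of size p has a winning move iff p XOR X < p (reduce it to p XOR X).
  17: 17 XOR 22 = 7 < 17 — winning move (to 7).
  5: 5 XOR 22 = 19 ≥ 5 — no move.
  23: 23 XOR 22 = 1 < 23 — winning move (to 1).
  19: 19 XOR 22 = 5 < 19 — winning move (to 5).
  6: 6 XOR 22 = 16 ≥ 6 — no move.
That gives 3 winning moves.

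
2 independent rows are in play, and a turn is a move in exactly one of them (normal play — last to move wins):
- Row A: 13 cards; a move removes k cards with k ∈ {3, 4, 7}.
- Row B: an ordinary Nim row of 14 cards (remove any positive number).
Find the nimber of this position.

Grundy values for row A (subtraction set {3, 4, 7}):
g(0) = mex{} = 0
g(1) = mex{} = 0
g(2) = mex{} = 0
g(3) = mex{0} = 1
g(4) = mex{0} = 1
g(5) = mex{0} = 1
g(6) = mex{0,1} = 2
g(7) = mex{0,1} = 2
g(8) = mex{0,1} = 2
g(9) = mex{0,1,2} = 3
g(10) = mex{1,2} = 0
g(11) = mex{1,2} = 0
g(12) = mex{1,2,3} = 0
g(13) = mex{0,2,3} = 1
So g(13) = 1.
Row B is a plain Nim row of size 14, so its Grundy value is 14.
The value of a disjunctive sum is the nim-sum of the parts.
Combined value = 1 XOR 14 = 15.

15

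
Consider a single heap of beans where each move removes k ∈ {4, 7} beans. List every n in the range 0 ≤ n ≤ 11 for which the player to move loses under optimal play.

Grundy values for subtraction set {4, 7}:
g(0) = mex{} = 0
g(1) = mex{} = 0
g(2) = mex{} = 0
g(3) = mex{} = 0
g(4) = mex{0} = 1
g(5) = mex{0} = 1
g(6) = mex{0} = 1
g(7) = mex{0} = 1
g(8) = mex{0,1} = 2
g(9) = mex{0,1} = 2
g(10) = mex{0,1} = 2
g(11) = mex{1} = 0
The P-positions (g = 0) in 0..11 are 0, 1, 2, 3, 11.

0, 1, 2, 3, 11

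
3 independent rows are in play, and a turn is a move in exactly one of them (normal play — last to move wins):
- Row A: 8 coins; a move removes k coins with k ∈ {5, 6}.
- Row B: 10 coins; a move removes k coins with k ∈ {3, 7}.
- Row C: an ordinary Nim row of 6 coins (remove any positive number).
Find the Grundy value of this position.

Build the Grundy sequence for row A with g(k) = mex{g(k−s) : s ∈ {5, 6}, s ≤ k}:
g(0) = mex{} = 0
g(1) = mex{} = 0
g(2) = mex{} = 0
g(3) = mex{} = 0
g(4) = mex{} = 0
g(5) = mex{0} = 1
g(6) = mex{0} = 1
g(7) = mex{0} = 1
g(8) = mex{0} = 1
So g(8) = 1.
Grundy values for row B (subtraction set {3, 7}):
g(0) = mex{} = 0
g(1) = mex{} = 0
g(2) = mex{} = 0
g(3) = mex{0} = 1
g(4) = mex{0} = 1
g(5) = mex{0} = 1
g(6) = mex{1} = 0
g(7) = mex{0,1} = 2
g(8) = mex{0,1} = 2
g(9) = mex{0} = 1
g(10) = mex{1,2} = 0
So g(10) = 0.
Row C is a plain Nim row of size 6, so its Grundy value is 6.
The value of a disjunctive sum is the nim-sum of the parts.
Combined value = 1 XOR 0 XOR 6 = 7.

7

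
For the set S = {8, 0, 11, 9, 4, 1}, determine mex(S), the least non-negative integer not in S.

The values 0, 1 are all present; 2 is the first non-negative integer missing from the set.

2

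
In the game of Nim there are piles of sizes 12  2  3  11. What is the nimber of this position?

Nim-sum: 12 ⊕ 2 ⊕ 3 ⊕ 11 = 6.

6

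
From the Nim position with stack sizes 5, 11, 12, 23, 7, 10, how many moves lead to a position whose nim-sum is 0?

Write each in binary and XOR column by column:
  00101  (5)
  01011  (11)
  01100  (12)
  10111  (23)
  00111  (7)
  01010  (10)
  -----
  11000  (24)
The overall nim-sum is X = 24. A stack of size p has a winning move iff p XOR X < p (reduce it to p XOR X).
  5: 5 XOR 24 = 29 ≥ 5 — no move.
  11: 11 XOR 24 = 19 ≥ 11 — no move.
  12: 12 XOR 24 = 20 ≥ 12 — no move.
  23: 23 XOR 24 = 15 < 23 — winning move (to 15).
  7: 7 XOR 24 = 31 ≥ 7 — no move.
  10: 10 XOR 24 = 18 ≥ 10 — no move.
That gives 1 winning move.

1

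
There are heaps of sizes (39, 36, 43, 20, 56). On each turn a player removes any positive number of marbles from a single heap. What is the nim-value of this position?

4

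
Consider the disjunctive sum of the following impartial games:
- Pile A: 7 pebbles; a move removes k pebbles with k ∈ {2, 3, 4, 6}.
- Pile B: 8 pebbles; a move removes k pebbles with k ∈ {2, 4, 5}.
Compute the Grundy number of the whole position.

3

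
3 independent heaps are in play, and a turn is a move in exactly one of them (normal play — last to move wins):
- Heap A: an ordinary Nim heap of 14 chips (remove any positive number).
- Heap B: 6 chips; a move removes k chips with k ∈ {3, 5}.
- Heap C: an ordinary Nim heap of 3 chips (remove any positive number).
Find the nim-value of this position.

15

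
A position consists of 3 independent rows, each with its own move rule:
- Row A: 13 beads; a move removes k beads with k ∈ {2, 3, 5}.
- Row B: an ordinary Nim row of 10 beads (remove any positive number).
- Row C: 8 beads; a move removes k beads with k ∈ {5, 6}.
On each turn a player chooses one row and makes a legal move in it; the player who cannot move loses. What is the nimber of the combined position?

Grundy values for row A (subtraction set {2, 3, 5}):
g(0) = mex{} = 0
g(1) = mex{} = 0
g(2) = mex{0} = 1
g(3) = mex{0} = 1
g(4) = mex{0,1} = 2
g(5) = mex{0,1} = 2
g(6) = mex{0,1,2} = 3
g(7) = mex{1,2} = 0
g(8) = mex{1,2,3} = 0
g(9) = mex{0,2,3} = 1
g(10) = mex{0,2} = 1
g(11) = mex{0,1,3} = 2
g(12) = mex{0,1} = 2
g(13) = mex{0,1,2} = 3
So g(13) = 3.
Row B is a plain Nim row of size 10, so its Grundy value is 10.
Build the Grundy sequence for row C with g(k) = mex{g(k−s) : s ∈ {5, 6}, s ≤ k}:
k:     0  1  2  3  4  5  6  7  8
g(k):  0  0  0  0  0  1  1  1  1
So g(8) = 1.
By the Sprague-Grundy theorem, the Grundy value of a sum of independent games is the XOR of the component values.
Combined value = 3 XOR 10 XOR 1 = 8.

8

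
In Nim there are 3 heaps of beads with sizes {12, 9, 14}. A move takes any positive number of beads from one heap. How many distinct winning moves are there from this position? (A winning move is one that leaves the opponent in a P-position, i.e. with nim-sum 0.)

3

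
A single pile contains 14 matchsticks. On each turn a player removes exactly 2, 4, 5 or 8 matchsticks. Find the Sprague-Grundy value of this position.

2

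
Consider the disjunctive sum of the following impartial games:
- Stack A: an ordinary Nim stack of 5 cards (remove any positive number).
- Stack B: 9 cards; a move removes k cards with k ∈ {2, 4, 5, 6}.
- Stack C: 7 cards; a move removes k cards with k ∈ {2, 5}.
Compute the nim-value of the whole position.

Stack A is a plain Nim stack of size 5, so its Grundy value is 5.
Build the Grundy sequence for stack B with g(k) = mex{g(k−s) : s ∈ {2, 4, 5, 6}, s ≤ k}:
k:     0  1  2  3  4  5  6  7  8  9
g(k):  0  0  1  1  2  2  3  3  0  0
So g(9) = 0.
For stack C, compute g(0), g(1), … with moves {2, 5}:
k:     0  1  2  3  4  5  6  7
g(k):  0  0  1  1  0  2  1  0
So g(7) = 0.
The value of a disjunctive sum is the nim-sum of the parts.
Combined value = 5 XOR 0 XOR 0 = 5.

5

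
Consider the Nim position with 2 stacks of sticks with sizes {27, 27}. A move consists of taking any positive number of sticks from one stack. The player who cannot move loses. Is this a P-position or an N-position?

Compute the nim-sum pairwise:
27 XOR 27 = 0
The nim-sum is 0, so this is a P-position: the player to move is in a losing position under optimal play.

P-position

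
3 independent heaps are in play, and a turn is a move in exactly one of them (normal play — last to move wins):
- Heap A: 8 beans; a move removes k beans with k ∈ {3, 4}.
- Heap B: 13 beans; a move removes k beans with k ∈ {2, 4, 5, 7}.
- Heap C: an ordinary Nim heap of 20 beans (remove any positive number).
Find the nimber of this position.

22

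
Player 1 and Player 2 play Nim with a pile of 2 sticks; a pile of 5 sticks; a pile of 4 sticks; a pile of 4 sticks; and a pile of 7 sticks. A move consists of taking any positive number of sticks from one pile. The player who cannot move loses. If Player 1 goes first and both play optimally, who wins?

Nim-sum: 2 XOR 5 XOR 4 XOR 4 XOR 7 = 0.
The nim-sum is 0, so this is a P-position: the player to move is in a losing position under optimal play; Player 1 is about to move from it and so loses — Player 2 wins.

Player 2 wins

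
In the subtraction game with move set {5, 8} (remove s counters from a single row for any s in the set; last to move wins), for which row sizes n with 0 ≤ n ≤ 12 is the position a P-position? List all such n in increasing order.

0, 1, 2, 3, 4

Build the Grundy sequence with g(k) = mex{g(k−s) : s ∈ {5, 8}, s ≤ k}:
k:     0  1  2  3  4  5  6  7  8  9 10 11 12
g(k):  0  0  0  0  0  1  1  1  1  1  2  2  2
The P-positions (g = 0) in 0..12 are 0, 1, 2, 3, 4.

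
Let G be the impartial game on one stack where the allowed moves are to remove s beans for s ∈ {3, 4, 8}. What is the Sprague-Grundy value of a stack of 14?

Grundy values for subtraction set {3, 4, 8}:
g(0) = mex{} = 0
g(1) = mex{} = 0
g(2) = mex{} = 0
g(3) = mex{0} = 1
g(4) = mex{0} = 1
g(5) = mex{0} = 1
g(6) = mex{0,1} = 2
g(7) = mex{1} = 0
g(8) = mex{0,1} = 2
g(9) = mex{0,1,2} = 3
g(10) = mex{0,2} = 1
g(11) = mex{0,1,2} = 3
g(12) = mex{1,2,3} = 0
g(13) = mex{1,3} = 0
g(14) = mex{1,2,3} = 0
So g(14) = 0.

0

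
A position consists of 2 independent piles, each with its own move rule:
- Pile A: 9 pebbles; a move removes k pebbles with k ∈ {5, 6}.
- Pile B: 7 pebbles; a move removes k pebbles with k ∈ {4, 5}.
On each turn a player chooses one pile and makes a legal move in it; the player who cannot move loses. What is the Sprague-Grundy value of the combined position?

For pile A, compute g(0), g(1), … with moves {5, 6}:
k:     0  1  2  3  4  5  6  7  8  9
g(k):  0  0  0  0  0  1  1  1  1  1
So g(9) = 1.
Build the Grundy sequence for pile B with g(k) = mex{g(k−s) : s ∈ {4, 5}, s ≤ k}:
k:     0  1  2  3  4  5  6  7
g(k):  0  0  0  0  1  1  1  1
So g(7) = 1.
By the Sprague-Grundy theorem, the Grundy value of a sum of independent games is the XOR of the component values.
Combined value = 1 XOR 1 = 0.

0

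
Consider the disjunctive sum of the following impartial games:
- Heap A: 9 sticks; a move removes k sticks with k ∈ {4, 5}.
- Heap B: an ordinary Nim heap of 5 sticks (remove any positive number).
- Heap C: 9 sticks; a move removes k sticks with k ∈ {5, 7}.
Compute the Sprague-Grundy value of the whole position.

Build the Grundy sequence for heap A with g(k) = mex{g(k−s) : s ∈ {4, 5}, s ≤ k}:
k:     0  1  2  3  4  5  6  7  8  9
g(k):  0  0  0  0  1  1  1  1  2  0
So g(9) = 0.
Heap B is a plain Nim heap of size 5, so its Grundy value is 5.
Grundy values for heap C (subtraction set {5, 7}):
g(0) = mex{} = 0
g(1) = mex{} = 0
g(2) = mex{} = 0
g(3) = mex{} = 0
g(4) = mex{} = 0
g(5) = mex{0} = 1
g(6) = mex{0} = 1
g(7) = mex{0} = 1
g(8) = mex{0} = 1
g(9) = mex{0} = 1
So g(9) = 1.
The value of a disjunctive sum is the nim-sum of the parts.
Combined value = 0 XOR 5 XOR 1 = 4.

4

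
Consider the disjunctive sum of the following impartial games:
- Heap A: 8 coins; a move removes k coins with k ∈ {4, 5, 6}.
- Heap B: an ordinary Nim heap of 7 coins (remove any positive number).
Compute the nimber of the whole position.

For heap A, compute g(0), g(1), … with moves {4, 5, 6}:
k:     0  1  2  3  4  5  6  7  8
g(k):  0  0  0  0  1  1  1  1  2
So g(8) = 2.
Heap B is a plain Nim heap of size 7, so its Grundy value is 7.
The value of a disjunctive sum is the nim-sum of the parts.
Combined value = 2 ⊕ 7 = 5.

5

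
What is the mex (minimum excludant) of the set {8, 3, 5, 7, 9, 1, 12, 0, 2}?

The values 0, 1, 2, 3 are all present; 4 is the first non-negative integer missing from the set.

4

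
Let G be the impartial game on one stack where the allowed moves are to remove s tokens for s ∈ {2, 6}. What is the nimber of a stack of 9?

0

Grundy values for subtraction set {2, 6}:
k:     0  1  2  3  4  5  6  7  8  9
g(k):  0  0  1  1  0  0  1  1  0  0
So g(9) = 0.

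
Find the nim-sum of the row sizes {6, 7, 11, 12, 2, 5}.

1

Write each in binary and XOR column by column:
  0110  (6)
  0111  (7)
  1011  (11)
  1100  (12)
  0010  (2)
  0101  (5)
  ----
  0001  (1)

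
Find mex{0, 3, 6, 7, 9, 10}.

0 is in the set but 1 is not, so the mex is 1.

1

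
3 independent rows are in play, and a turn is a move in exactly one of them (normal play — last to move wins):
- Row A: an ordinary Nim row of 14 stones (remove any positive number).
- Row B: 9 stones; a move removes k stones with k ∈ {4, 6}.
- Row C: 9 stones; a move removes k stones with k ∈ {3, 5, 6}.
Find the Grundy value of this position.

Row A is a plain Nim row of size 14, so its Grundy value is 14.
Grundy values for row B (subtraction set {4, 6}):
g(0) = mex{} = 0
g(1) = mex{} = 0
g(2) = mex{} = 0
g(3) = mex{} = 0
g(4) = mex{0} = 1
g(5) = mex{0} = 1
g(6) = mex{0} = 1
g(7) = mex{0} = 1
g(8) = mex{0,1} = 2
g(9) = mex{0,1} = 2
So g(9) = 2.
Build the Grundy sequence for row C with g(k) = mex{g(k−s) : s ∈ {3, 5, 6}, s ≤ k}:
k:     0  1  2  3  4  5  6  7  8  9
g(k):  0  0  0  1  1  1  2  2  2  0
So g(9) = 0.
By the Sprague-Grundy theorem, the Grundy value of a sum of independent games is the XOR of the component values.
Combined value = 14 ⊕ 2 ⊕ 0 = 12.

12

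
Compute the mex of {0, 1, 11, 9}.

2

The values 0, 1 are all present; 2 is the first non-negative integer missing from the set.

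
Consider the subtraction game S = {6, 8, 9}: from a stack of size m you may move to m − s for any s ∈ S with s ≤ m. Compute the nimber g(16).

Compute g(0), g(1), … for moves {6, 8, 9}:
k:     0  1  2  3  4  5  6  7  8  9 10 11 12 13 14 15 16
g(k):  0  0  0  0  0  0  1  1  1  1  1  1  2  2  2  0  0
So g(16) = 0.

0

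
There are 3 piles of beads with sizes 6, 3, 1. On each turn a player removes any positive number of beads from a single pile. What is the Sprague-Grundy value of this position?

4

Nim-sum: 6 ⊕ 3 ⊕ 1 = 4.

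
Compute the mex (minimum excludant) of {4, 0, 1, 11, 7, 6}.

2

The values 0, 1 are all present; 2 is the first non-negative integer missing from the set.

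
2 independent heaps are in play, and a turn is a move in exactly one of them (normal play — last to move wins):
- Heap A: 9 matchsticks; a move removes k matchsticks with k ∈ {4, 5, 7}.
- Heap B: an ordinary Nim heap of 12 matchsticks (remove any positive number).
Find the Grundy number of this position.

14

Grundy values for heap A (subtraction set {4, 5, 7}):
k:     0  1  2  3  4  5  6  7  8  9
g(k):  0  0  0  0  1  1  1  1  2  2
So g(9) = 2.
Heap B is a plain Nim heap of size 12, so its Grundy value is 12.
By the Sprague-Grundy theorem, the Grundy value of a sum of independent games is the XOR of the component values.
Combined value = 2 ⊕ 12 = 14.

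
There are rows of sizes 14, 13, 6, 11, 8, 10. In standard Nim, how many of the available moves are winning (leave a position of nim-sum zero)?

Nim-sum: 14 ⊕ 13 ⊕ 6 ⊕ 11 ⊕ 8 ⊕ 10 = 12.
The overall nim-sum is X = 12. A row of size p has a winning move iff p XOR X < p (reduce it to p XOR X).
  14: 14 XOR 12 = 2 < 14 — winning move (to 2).
  13: 13 XOR 12 = 1 < 13 — winning move (to 1).
  6: 6 XOR 12 = 10 ≥ 6 — no move.
  11: 11 XOR 12 = 7 < 11 — winning move (to 7).
  8: 8 XOR 12 = 4 < 8 — winning move (to 4).
  10: 10 XOR 12 = 6 < 10 — winning move (to 6).
That gives 5 winning moves.

5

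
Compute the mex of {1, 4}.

0

0 is not in the set, so the mex is 0.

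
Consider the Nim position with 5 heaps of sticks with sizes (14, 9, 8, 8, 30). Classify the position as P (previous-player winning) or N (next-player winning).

N-position

Compute the nim-sum pairwise:
14 ^ 9 = 7
7 ^ 8 = 15
15 ^ 8 = 7
7 ^ 30 = 25
The nim-sum is 25 ≠ 0, so this is an N-position: the player to move can win.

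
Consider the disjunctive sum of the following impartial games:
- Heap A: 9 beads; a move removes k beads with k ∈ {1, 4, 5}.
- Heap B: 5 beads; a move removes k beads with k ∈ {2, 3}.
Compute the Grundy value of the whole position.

1

For heap A, compute g(0), g(1), … with moves {1, 4, 5}:
g(0) = mex{} = 0
g(1) = mex{0} = 1
g(2) = mex{1} = 0
g(3) = mex{0} = 1
g(4) = mex{0,1} = 2
g(5) = mex{0,1,2} = 3
g(6) = mex{0,1,3} = 2
g(7) = mex{0,1,2} = 3
g(8) = mex{1,2,3} = 0
g(9) = mex{0,2,3} = 1
So g(9) = 1.
For heap B, compute g(0), g(1), … with moves {2, 3}:
g(0) = mex{} = 0
g(1) = mex{} = 0
g(2) = mex{0} = 1
g(3) = mex{0} = 1
g(4) = mex{0,1} = 2
g(5) = mex{1} = 0
So g(5) = 0.
The value of a disjunctive sum is the nim-sum of the parts.
Combined value = 1 XOR 0 = 1.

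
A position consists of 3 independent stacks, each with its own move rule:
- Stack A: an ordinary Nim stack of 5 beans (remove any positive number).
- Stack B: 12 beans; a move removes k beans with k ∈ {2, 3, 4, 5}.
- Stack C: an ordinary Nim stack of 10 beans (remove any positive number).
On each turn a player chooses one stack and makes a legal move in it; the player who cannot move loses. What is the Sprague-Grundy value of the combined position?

13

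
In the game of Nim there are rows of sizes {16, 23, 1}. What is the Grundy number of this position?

6

Compute the nim-sum pairwise:
16 XOR 23 = 7
7 XOR 1 = 6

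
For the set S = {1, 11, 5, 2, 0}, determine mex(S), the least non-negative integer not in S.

3

The values 0, 1, 2 are all present; 3 is the first non-negative integer missing from the set.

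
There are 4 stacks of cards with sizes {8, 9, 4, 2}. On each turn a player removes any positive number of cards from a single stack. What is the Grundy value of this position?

Nim-sum: 8 XOR 9 XOR 4 XOR 2 = 7.

7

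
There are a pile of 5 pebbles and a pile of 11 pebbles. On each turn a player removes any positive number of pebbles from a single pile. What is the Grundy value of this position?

14

Nim-sum: 5 ⊕ 11 = 14.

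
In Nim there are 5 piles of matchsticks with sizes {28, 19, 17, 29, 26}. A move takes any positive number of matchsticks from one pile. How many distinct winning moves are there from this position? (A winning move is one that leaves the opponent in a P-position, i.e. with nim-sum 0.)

5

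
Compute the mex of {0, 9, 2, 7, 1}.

The values 0, 1, 2 are all present; 3 is the first non-negative integer missing from the set.

3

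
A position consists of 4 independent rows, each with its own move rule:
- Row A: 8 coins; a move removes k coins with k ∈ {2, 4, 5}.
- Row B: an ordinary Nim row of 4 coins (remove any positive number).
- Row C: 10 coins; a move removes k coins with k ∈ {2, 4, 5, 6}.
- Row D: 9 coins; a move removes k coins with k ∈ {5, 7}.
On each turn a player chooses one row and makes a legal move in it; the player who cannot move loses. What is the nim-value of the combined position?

4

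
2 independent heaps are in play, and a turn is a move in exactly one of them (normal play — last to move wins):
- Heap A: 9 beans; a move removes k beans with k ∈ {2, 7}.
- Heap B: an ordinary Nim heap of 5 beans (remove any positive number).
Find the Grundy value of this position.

For heap A, compute g(0), g(1), … with moves {2, 7}:
k:     0  1  2  3  4  5  6  7  8  9
g(k):  0  0  1  1  0  0  1  1  2  0
So g(9) = 0.
Heap B is a plain Nim heap of size 5, so its Grundy value is 5.
By the Sprague-Grundy theorem, the Grundy value of a sum of independent games is the XOR of the component values.
Combined value = 0 XOR 5 = 5.

5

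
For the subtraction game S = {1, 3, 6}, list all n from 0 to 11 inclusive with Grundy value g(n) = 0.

Grundy values for subtraction set {1, 3, 6}:
g(0) = mex{} = 0
g(1) = mex{0} = 1
g(2) = mex{1} = 0
g(3) = mex{0} = 1
g(4) = mex{1} = 0
g(5) = mex{0} = 1
g(6) = mex{0,1} = 2
g(7) = mex{0,1,2} = 3
g(8) = mex{0,1,3} = 2
g(9) = mex{1,2} = 0
g(10) = mex{0,3} = 1
g(11) = mex{1,2} = 0
The P-positions (g = 0) in 0..11 are 0, 2, 4, 9, 11.

0, 2, 4, 9, 11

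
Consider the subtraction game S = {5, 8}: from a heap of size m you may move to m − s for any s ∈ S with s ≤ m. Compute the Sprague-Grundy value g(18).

1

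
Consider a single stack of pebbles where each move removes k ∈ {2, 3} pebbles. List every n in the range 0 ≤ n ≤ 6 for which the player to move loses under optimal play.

0, 1, 5, 6

Grundy values for subtraction set {2, 3}:
g(0) = mex{} = 0
g(1) = mex{} = 0
g(2) = mex{0} = 1
g(3) = mex{0} = 1
g(4) = mex{0,1} = 2
g(5) = mex{1} = 0
g(6) = mex{1,2} = 0
The P-positions (g = 0) in 0..6 are 0, 1, 5, 6.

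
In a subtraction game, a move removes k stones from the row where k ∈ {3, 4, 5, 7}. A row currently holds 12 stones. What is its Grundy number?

Compute g(0), g(1), … for moves {3, 4, 5, 7}:
g(0) = mex{} = 0
g(1) = mex{} = 0
g(2) = mex{} = 0
g(3) = mex{0} = 1
g(4) = mex{0} = 1
g(5) = mex{0} = 1
g(6) = mex{0,1} = 2
g(7) = mex{0,1} = 2
g(8) = mex{0,1} = 2
g(9) = mex{0,1,2} = 3
g(10) = mex{1,2} = 0
g(11) = mex{1,2} = 0
g(12) = mex{1,2,3} = 0
So g(12) = 0.

0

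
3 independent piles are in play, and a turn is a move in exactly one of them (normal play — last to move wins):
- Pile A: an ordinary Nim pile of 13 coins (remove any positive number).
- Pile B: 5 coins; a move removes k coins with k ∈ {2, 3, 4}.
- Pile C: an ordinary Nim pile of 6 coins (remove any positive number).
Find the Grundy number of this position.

Pile A is a plain Nim pile of size 13, so its Grundy value is 13.
Build the Grundy sequence for pile B with g(k) = mex{g(k−s) : s ∈ {2, 3, 4}, s ≤ k}:
g(0) = mex{} = 0
g(1) = mex{} = 0
g(2) = mex{0} = 1
g(3) = mex{0} = 1
g(4) = mex{0,1} = 2
g(5) = mex{0,1} = 2
So g(5) = 2.
Pile C is a plain Nim pile of size 6, so its Grundy value is 6.
The value of a disjunctive sum is the nim-sum of the parts.
Combined value = 13 XOR 2 XOR 6 = 9.

9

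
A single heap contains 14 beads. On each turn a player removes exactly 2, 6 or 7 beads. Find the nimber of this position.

Build the Grundy sequence with g(k) = mex{g(k−s) : s ∈ {2, 6, 7}, s ≤ k}:
k:     0  1  2  3  4  5  6  7  8  9 10 11 12 13 14
g(k):  0  0  1  1  0  0  1  1  2  0  3  1  2  0  0
So g(14) = 0.

0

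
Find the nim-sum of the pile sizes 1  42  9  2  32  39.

Nim-sum: 1 ⊕ 42 ⊕ 9 ⊕ 2 ⊕ 32 ⊕ 39 = 39.

39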